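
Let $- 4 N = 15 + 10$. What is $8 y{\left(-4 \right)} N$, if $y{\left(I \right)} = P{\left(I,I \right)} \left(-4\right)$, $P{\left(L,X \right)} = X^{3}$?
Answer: $-12800$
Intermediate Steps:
$y{\left(I \right)} = - 4 I^{3}$ ($y{\left(I \right)} = I^{3} \left(-4\right) = - 4 I^{3}$)
$N = - \frac{25}{4}$ ($N = - \frac{15 + 10}{4} = \left(- \frac{1}{4}\right) 25 = - \frac{25}{4} \approx -6.25$)
$8 y{\left(-4 \right)} N = 8 \left(- 4 \left(-4\right)^{3}\right) \left(- \frac{25}{4}\right) = 8 \left(\left(-4\right) \left(-64\right)\right) \left(- \frac{25}{4}\right) = 8 \cdot 256 \left(- \frac{25}{4}\right) = 2048 \left(- \frac{25}{4}\right) = -12800$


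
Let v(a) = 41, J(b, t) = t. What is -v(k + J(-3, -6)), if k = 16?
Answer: -41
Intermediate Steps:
-v(k + J(-3, -6)) = -1*41 = -41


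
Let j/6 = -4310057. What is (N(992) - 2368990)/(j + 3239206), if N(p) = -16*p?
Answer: 1192431/11310568 ≈ 0.10543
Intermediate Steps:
j = -25860342 (j = 6*(-4310057) = -25860342)
(N(992) - 2368990)/(j + 3239206) = (-16*992 - 2368990)/(-25860342 + 3239206) = (-15872 - 2368990)/(-22621136) = -2384862*(-1/22621136) = 1192431/11310568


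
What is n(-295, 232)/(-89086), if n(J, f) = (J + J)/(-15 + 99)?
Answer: 295/3741612 ≈ 7.8843e-5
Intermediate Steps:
n(J, f) = J/42 (n(J, f) = (2*J)/84 = (2*J)*(1/84) = J/42)
n(-295, 232)/(-89086) = ((1/42)*(-295))/(-89086) = -295/42*(-1/89086) = 295/3741612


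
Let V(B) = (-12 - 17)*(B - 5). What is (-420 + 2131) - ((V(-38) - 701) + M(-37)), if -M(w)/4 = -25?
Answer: 1065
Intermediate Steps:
M(w) = 100 (M(w) = -4*(-25) = 100)
V(B) = 145 - 29*B (V(B) = -29*(-5 + B) = 145 - 29*B)
(-420 + 2131) - ((V(-38) - 701) + M(-37)) = (-420 + 2131) - (((145 - 29*(-38)) - 701) + 100) = 1711 - (((145 + 1102) - 701) + 100) = 1711 - ((1247 - 701) + 100) = 1711 - (546 + 100) = 1711 - 1*646 = 1711 - 646 = 1065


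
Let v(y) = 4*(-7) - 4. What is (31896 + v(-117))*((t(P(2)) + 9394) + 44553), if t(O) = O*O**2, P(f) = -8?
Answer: 1702652840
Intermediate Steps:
t(O) = O**3
v(y) = -32 (v(y) = -28 - 4 = -32)
(31896 + v(-117))*((t(P(2)) + 9394) + 44553) = (31896 - 32)*(((-8)**3 + 9394) + 44553) = 31864*((-512 + 9394) + 44553) = 31864*(8882 + 44553) = 31864*53435 = 1702652840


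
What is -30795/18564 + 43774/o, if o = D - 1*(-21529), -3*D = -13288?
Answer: 1890523/68841500 ≈ 0.027462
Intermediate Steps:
D = 13288/3 (D = -⅓*(-13288) = 13288/3 ≈ 4429.3)
o = 77875/3 (o = 13288/3 - 1*(-21529) = 13288/3 + 21529 = 77875/3 ≈ 25958.)
-30795/18564 + 43774/o = -30795/18564 + 43774/(77875/3) = -30795*1/18564 + 43774*(3/77875) = -10265/6188 + 131322/77875 = 1890523/68841500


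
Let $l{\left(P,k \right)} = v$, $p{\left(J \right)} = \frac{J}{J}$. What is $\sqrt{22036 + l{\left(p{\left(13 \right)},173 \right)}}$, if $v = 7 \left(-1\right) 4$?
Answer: $2 \sqrt{5502} \approx 148.35$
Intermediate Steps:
$p{\left(J \right)} = 1$
$v = -28$ ($v = \left(-7\right) 4 = -28$)
$l{\left(P,k \right)} = -28$
$\sqrt{22036 + l{\left(p{\left(13 \right)},173 \right)}} = \sqrt{22036 - 28} = \sqrt{22008} = 2 \sqrt{5502}$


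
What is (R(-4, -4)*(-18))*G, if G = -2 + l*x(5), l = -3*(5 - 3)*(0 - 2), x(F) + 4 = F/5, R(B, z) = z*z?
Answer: 10944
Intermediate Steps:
R(B, z) = z²
x(F) = -4 + F/5
l = 12 (l = -6*(-2) = -3*(-4) = 12)
G = -38 (G = -2 + 12*(-4 + (⅕)*5) = -2 + 12*(-4 + 1) = -2 + 12*(-3) = -2 - 36 = -38)
(R(-4, -4)*(-18))*G = ((-4)²*(-18))*(-38) = (16*(-18))*(-38) = -288*(-38) = 10944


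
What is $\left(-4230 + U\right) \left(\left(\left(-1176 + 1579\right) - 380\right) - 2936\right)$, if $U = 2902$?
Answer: $3868464$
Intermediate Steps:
$\left(-4230 + U\right) \left(\left(\left(-1176 + 1579\right) - 380\right) - 2936\right) = \left(-4230 + 2902\right) \left(\left(\left(-1176 + 1579\right) - 380\right) - 2936\right) = - 1328 \left(\left(403 - 380\right) - 2936\right) = - 1328 \left(23 - 2936\right) = \left(-1328\right) \left(-2913\right) = 3868464$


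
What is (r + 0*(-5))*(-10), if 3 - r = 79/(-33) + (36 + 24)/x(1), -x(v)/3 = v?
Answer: -8380/33 ≈ -253.94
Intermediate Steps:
x(v) = -3*v
r = 838/33 (r = 3 - (79/(-33) + (36 + 24)/((-3*1))) = 3 - (79*(-1/33) + 60/(-3)) = 3 - (-79/33 + 60*(-⅓)) = 3 - (-79/33 - 20) = 3 - 1*(-739/33) = 3 + 739/33 = 838/33 ≈ 25.394)
(r + 0*(-5))*(-10) = (838/33 + 0*(-5))*(-10) = (838/33 + 0)*(-10) = (838/33)*(-10) = -8380/33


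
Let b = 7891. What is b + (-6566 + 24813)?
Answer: 26138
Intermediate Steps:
b + (-6566 + 24813) = 7891 + (-6566 + 24813) = 7891 + 18247 = 26138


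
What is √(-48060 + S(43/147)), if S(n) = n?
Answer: I*√21194331/21 ≈ 219.23*I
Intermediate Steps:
√(-48060 + S(43/147)) = √(-48060 + 43/147) = √(-7064777/147) = I*√21194331/21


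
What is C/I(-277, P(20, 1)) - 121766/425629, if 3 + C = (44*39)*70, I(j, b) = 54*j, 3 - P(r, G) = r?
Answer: -17648884807/2122186194 ≈ -8.3164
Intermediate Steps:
P(r, G) = 3 - r
C = 120117 (C = -3 + (44*39)*70 = -3 + 1716*70 = -3 + 120120 = 120117)
C/I(-277, P(20, 1)) - 121766/425629 = 120117/((54*(-277))) - 121766/425629 = 120117/(-14958) - 121766*1/425629 = 120117*(-1/14958) - 121766/425629 = -40039/4986 - 121766/425629 = -17648884807/2122186194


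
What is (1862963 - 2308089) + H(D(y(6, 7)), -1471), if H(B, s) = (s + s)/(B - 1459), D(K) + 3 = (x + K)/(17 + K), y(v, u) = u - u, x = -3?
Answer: -11064446968/24857 ≈ -4.4512e+5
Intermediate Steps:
y(v, u) = 0
D(K) = -3 + (-3 + K)/(17 + K)
H(B, s) = 2*s/(-1459 + B) (H(B, s) = (2*s)/(-1459 + B) = 2*s/(-1459 + B))
(1862963 - 2308089) + H(D(y(6, 7)), -1471) = (1862963 - 2308089) + 2*(-1471)/(-1459 + 2*(-27 - 1*0)/(17 + 0)) = -445126 + 2*(-1471)/(-1459 + 2*(-27 + 0)/17) = -445126 + 2*(-1471)/(-1459 + 2*(1/17)*(-27)) = -445126 + 2*(-1471)/(-1459 - 54/17) = -445126 + 2*(-1471)/(-24857/17) = -445126 + 2*(-1471)*(-17/24857) = -445126 + 50014/24857 = -11064446968/24857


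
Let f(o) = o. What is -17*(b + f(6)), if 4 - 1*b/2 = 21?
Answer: 476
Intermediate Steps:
b = -34 (b = 8 - 2*21 = 8 - 42 = -34)
-17*(b + f(6)) = -17*(-34 + 6) = -17*(-28) = 476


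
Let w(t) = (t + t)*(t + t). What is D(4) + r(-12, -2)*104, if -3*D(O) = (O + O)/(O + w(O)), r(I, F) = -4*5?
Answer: -106082/51 ≈ -2080.0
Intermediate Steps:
w(t) = 4*t² (w(t) = (2*t)*(2*t) = 4*t²)
r(I, F) = -20
D(O) = -2*O/(3*(O + 4*O²)) (D(O) = -(O + O)/(3*(O + 4*O²)) = -2*O/(3*(O + 4*O²)))
D(4) + r(-12, -2)*104 = -2/(3 + 12*4) - 20*104 = -2/(3 + 48) - 2080 = -2/51 - 2080 = -106082/51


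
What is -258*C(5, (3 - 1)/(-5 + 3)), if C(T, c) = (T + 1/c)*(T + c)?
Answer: -4128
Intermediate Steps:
C(T, c) = (T + c)*(T + 1/c)
-258*C(5, (3 - 1)/(-5 + 3)) = -258*(1 + 5² + 5*((3 - 1)/(-5 + 3)) + 5/(((3 - 1)/(-5 + 3)))) = -258*(1 + 25 + 5*(2/(-2)) + 5/((2/(-2)))) = -258*(1 + 25 + 5*(2*(-½)) + 5/((2*(-½)))) = -258*(1 + 25 + 5*(-1) + 5/(-1)) = -258*(1 + 25 - 5 + 5*(-1)) = -258*(1 + 25 - 5 - 5) = -258*16 = -4128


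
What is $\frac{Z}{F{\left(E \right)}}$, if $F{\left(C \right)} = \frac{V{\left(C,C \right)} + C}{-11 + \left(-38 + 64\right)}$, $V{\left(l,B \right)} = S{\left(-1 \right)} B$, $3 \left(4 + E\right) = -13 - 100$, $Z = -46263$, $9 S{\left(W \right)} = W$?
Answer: $\frac{3747303}{200} \approx 18737.0$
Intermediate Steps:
$S{\left(W \right)} = \frac{W}{9}$
$E = - \frac{125}{3}$ ($E = -4 + \frac{-13 - 100}{3} = -4 + \frac{1}{3} \left(-113\right) = -4 - \frac{113}{3} = - \frac{125}{3} \approx -41.667$)
$V{\left(l,B \right)} = - \frac{B}{9}$ ($V{\left(l,B \right)} = \frac{1}{9} \left(-1\right) B = - \frac{B}{9}$)
$F{\left(C \right)} = \frac{8 C}{135}$ ($F{\left(C \right)} = \frac{- \frac{C}{9} + C}{-11 + \left(-38 + 64\right)} = \frac{\frac{8}{9} C}{-11 + 26} = \frac{\frac{8}{9} C}{15} = \frac{8 C}{9} \cdot \frac{1}{15} = \frac{8 C}{135}$)
$\frac{Z}{F{\left(E \right)}} = - \frac{46263}{\frac{8}{135} \left(- \frac{125}{3}\right)} = - \frac{46263}{- \frac{200}{81}} = \left(-46263\right) \left(- \frac{81}{200}\right) = \frac{3747303}{200}$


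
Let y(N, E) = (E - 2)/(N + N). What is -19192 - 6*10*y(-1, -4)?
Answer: -19372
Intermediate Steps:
y(N, E) = (-2 + E)/(2*N) (y(N, E) = (-2 + E)/((2*N)) = (-2 + E)*(1/(2*N)) = (-2 + E)/(2*N))
-19192 - 6*10*y(-1, -4) = -19192 - 6*10*(½)*(-2 - 4)/(-1) = -19192 - 60*(½)*(-1)*(-6) = -19192 - 60*3 = -19192 - 1*180 = -19192 - 180 = -19372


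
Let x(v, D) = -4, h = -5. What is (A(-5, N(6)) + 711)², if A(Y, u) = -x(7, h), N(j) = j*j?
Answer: 511225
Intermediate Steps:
N(j) = j²
A(Y, u) = 4 (A(Y, u) = -1*(-4) = 4)
(A(-5, N(6)) + 711)² = (4 + 711)² = 715² = 511225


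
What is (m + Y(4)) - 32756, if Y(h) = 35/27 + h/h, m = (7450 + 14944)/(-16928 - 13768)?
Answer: -4524435373/138132 ≈ -32754.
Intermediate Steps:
m = -11197/15348 (m = 22394/(-30696) = 22394*(-1/30696) = -11197/15348 ≈ -0.72954)
Y(h) = 62/27 (Y(h) = 35*(1/27) + 1 = 35/27 + 1 = 62/27)
(m + Y(4)) - 32756 = (-11197/15348 + 62/27) - 32756 = 216419/138132 - 32756 = -4524435373/138132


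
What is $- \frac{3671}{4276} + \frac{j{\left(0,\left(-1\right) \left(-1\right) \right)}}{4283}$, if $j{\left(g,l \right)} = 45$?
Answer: $- \frac{15530473}{18314108} \approx -0.84801$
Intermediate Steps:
$- \frac{3671}{4276} + \frac{j{\left(0,\left(-1\right) \left(-1\right) \right)}}{4283} = - \frac{3671}{4276} + \frac{45}{4283} = - \frac{15530473}{18314108}$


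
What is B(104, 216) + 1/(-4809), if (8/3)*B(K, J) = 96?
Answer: 173123/4809 ≈ 36.000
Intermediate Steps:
B(K, J) = 36 (B(K, J) = (3/8)*96 = 36)
B(104, 216) + 1/(-4809) = 36 + 1/(-4809) = 36 - 1/4809 = 173123/4809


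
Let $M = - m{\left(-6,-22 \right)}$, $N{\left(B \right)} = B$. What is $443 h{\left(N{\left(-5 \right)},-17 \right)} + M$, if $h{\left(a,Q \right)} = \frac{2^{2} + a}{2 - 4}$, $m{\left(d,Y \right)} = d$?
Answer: $\frac{455}{2} \approx 227.5$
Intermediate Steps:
$h{\left(a,Q \right)} = -2 - \frac{a}{2}$ ($h{\left(a,Q \right)} = \frac{4 + a}{-2} = \left(4 + a\right) \left(- \frac{1}{2}\right) = -2 - \frac{a}{2}$)
$M = 6$ ($M = \left(-1\right) \left(-6\right) = 6$)
$443 h{\left(N{\left(-5 \right)},-17 \right)} + M = 443 \left(-2 - - \frac{5}{2}\right) + 6 = 443 \left(-2 + \frac{5}{2}\right) + 6 = 443 \cdot \frac{1}{2} + 6 = \frac{443}{2} + 6 = \frac{455}{2}$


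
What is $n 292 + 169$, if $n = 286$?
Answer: $83681$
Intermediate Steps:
$n 292 + 169 = 286 \cdot 292 + 169 = 83512 + 169 = 83681$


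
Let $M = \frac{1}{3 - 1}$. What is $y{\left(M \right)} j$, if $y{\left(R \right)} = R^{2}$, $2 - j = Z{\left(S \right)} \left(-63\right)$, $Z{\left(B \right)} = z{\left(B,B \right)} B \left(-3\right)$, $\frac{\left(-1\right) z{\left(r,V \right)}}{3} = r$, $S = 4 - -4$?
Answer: $\frac{18145}{2} \approx 9072.5$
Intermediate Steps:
$S = 8$ ($S = 4 + 4 = 8$)
$z{\left(r,V \right)} = - 3 r$
$Z{\left(B \right)} = 9 B^{2}$ ($Z{\left(B \right)} = - 3 B B \left(-3\right) = - 3 B^{2} \left(-3\right) = 9 B^{2}$)
$j = 36290$ ($j = 2 - 9 \cdot 8^{2} \left(-63\right) = 2 - 9 \cdot 64 \left(-63\right) = 2 - 576 \left(-63\right) = 2 - -36288 = 2 + 36288 = 36290$)
$M = \frac{1}{2} \approx 0.5$
$y{\left(M \right)} j = \left(\frac{1}{2}\right)^{2} \cdot 36290 = \frac{1}{4} \cdot 36290 = \frac{18145}{2}$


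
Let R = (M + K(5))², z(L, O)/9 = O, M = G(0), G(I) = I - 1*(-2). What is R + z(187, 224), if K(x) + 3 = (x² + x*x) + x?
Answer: 4932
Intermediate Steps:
G(I) = 2 + I (G(I) = I + 2 = 2 + I)
K(x) = -3 + x + 2*x² (K(x) = -3 + ((x² + x*x) + x) = -3 + ((x² + x²) + x) = -3 + (2*x² + x) = -3 + (x + 2*x²) = -3 + x + 2*x²)
M = 2 (M = 2 + 0 = 2)
z(L, O) = 9*O
R = 2916 (R = (2 + (-3 + 5 + 2*5²))² = (2 + (-3 + 5 + 2*25))² = (2 + (-3 + 5 + 50))² = (2 + 52)² = 54² = 2916)
R + z(187, 224) = 2916 + 9*224 = 2916 + 2016 = 4932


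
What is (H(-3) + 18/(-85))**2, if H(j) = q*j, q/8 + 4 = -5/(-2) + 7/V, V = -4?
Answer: 43718544/7225 ≈ 6051.0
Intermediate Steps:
q = -26 (q = -32 + 8*(-5/(-2) + 7/(-4)) = -32 + 8*(-5*(-1/2) + 7*(-1/4)) = -32 + 8*(5/2 - 7/4) = -32 + 8*(3/4) = -32 + 6 = -26)
H(j) = -26*j
(H(-3) + 18/(-85))**2 = (-26*(-3) + 18/(-85))**2 = (78 + 18*(-1/85))**2 = (78 - 18/85)**2 = (6612/85)**2 = 43718544/7225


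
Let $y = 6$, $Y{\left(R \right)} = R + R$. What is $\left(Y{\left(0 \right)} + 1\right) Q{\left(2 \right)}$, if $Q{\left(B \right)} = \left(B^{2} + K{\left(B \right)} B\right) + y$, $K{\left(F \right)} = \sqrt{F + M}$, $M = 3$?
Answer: $10 + 2 \sqrt{5} \approx 14.472$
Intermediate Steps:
$Y{\left(R \right)} = 2 R$
$K{\left(F \right)} = \sqrt{3 + F}$ ($K{\left(F \right)} = \sqrt{F + 3} = \sqrt{3 + F}$)
$Q{\left(B \right)} = 6 + B^{2} + B \sqrt{3 + B}$ ($Q{\left(B \right)} = \left(B^{2} + \sqrt{3 + B} B\right) + 6 = \left(B^{2} + B \sqrt{3 + B}\right) + 6 = 6 + B^{2} + B \sqrt{3 + B}$)
$\left(Y{\left(0 \right)} + 1\right) Q{\left(2 \right)} = \left(2 \cdot 0 + 1\right) \left(6 + 2^{2} + 2 \sqrt{3 + 2}\right) = \left(0 + 1\right) \left(6 + 4 + 2 \sqrt{5}\right) = 1 \left(10 + 2 \sqrt{5}\right) = 10 + 2 \sqrt{5}$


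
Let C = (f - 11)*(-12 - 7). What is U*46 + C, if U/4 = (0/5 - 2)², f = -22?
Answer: 1363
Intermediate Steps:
C = 627 (C = (-22 - 11)*(-12 - 7) = -33*(-19) = 627)
U = 16 (U = 4*(0/5 - 2)² = 4*(0*(⅕) - 2)² = 4*(0 - 2)² = 4*(-2)² = 4*4 = 16)
U*46 + C = 16*46 + 627 = 736 + 627 = 1363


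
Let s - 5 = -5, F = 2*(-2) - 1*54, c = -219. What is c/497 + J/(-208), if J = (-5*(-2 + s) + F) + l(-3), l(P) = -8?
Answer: -2215/12922 ≈ -0.17141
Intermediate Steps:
F = -58 (F = -4 - 54 = -58)
s = 0 (s = 5 - 5 = 0)
J = -56 (J = (-5*(-2 + 0) - 58) - 8 = (-5*(-2) - 58) - 8 = (10 - 58) - 8 = -48 - 8 = -56)
c/497 + J/(-208) = -219/497 - 56/(-208) = -219*1/497 - 56*(-1/208) = -219/497 + 7/26 = -2215/12922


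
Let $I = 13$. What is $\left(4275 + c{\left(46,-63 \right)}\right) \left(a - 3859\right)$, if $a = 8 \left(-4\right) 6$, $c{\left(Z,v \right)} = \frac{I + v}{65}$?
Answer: $- \frac{225093815}{13} \approx -1.7315 \cdot 10^{7}$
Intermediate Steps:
$c{\left(Z,v \right)} = \frac{1}{5} + \frac{v}{65}$ ($c{\left(Z,v \right)} = \frac{13 + v}{65} = \left(13 + v\right) \frac{1}{65} = \frac{1}{5} + \frac{v}{65}$)
$a = -192$ ($a = \left(-32\right) 6 = -192$)
$\left(4275 + c{\left(46,-63 \right)}\right) \left(a - 3859\right) = \left(4275 + \left(\frac{1}{5} + \frac{1}{65} \left(-63\right)\right)\right) \left(-192 - 3859\right) = \left(4275 + \left(\frac{1}{5} - \frac{63}{65}\right)\right) \left(-4051\right) = \left(4275 - \frac{10}{13}\right) \left(-4051\right) = \frac{55565}{13} \left(-4051\right) = - \frac{225093815}{13}$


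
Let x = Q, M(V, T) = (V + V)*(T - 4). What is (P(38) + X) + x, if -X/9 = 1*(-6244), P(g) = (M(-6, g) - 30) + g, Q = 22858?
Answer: 78654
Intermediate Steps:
M(V, T) = 2*V*(-4 + T) (M(V, T) = (2*V)*(-4 + T) = 2*V*(-4 + T))
P(g) = 18 - 11*g (P(g) = (2*(-6)*(-4 + g) - 30) + g = ((48 - 12*g) - 30) + g = (18 - 12*g) + g = 18 - 11*g)
X = 56196 (X = -9*(-6244) = 56196)
x = 22858
(P(38) + X) + x = ((18 - 11*38) + 56196) + 22858 = ((18 - 418) + 56196) + 22858 = (-400 + 56196) + 22858 = 55796 + 22858 = 78654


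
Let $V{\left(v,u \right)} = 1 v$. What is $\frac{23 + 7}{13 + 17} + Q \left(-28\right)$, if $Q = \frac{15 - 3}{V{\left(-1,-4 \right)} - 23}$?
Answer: $15$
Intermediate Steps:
$V{\left(v,u \right)} = v$
$Q = - \frac{1}{2}$ ($Q = \frac{15 - 3}{-1 - 23} = \frac{12}{-24} = 12 \left(- \frac{1}{24}\right) = - \frac{1}{2} \approx -0.5$)
$\frac{23 + 7}{13 + 17} + Q \left(-28\right) = \frac{23 + 7}{13 + 17} - -14 = \frac{30}{30} + 14 = 30 \cdot \frac{1}{30} + 14 = 1 + 14 = 15$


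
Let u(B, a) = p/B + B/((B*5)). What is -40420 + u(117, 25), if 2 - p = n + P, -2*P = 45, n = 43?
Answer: -47291351/1170 ≈ -40420.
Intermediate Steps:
P = -45/2 (P = -½*45 = -45/2 ≈ -22.500)
p = -37/2 (p = 2 - (43 - 45/2) = 2 - 1*41/2 = 2 - 41/2 = -37/2 ≈ -18.500)
u(B, a) = ⅕ - 37/(2*B) (u(B, a) = -37/(2*B) + B/((B*5)) = -37/(2*B) + B/((5*B)) = -37/(2*B) + B*(1/(5*B)) = -37/(2*B) + ⅕ = ⅕ - 37/(2*B))
-40420 + u(117, 25) = -40420 + (⅒)*(-185 + 2*117)/117 = -40420 + (⅒)*(1/117)*(-185 + 234) = -40420 + (⅒)*(1/117)*49 = -40420 + 49/1170 = -47291351/1170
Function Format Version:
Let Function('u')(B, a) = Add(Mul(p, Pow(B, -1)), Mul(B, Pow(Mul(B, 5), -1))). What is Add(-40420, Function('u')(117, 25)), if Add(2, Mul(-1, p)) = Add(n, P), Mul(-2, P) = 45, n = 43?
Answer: Rational(-47291351, 1170) ≈ -40420.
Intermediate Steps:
P = Rational(-45, 2) (P = Mul(Rational(-1, 2), 45) = Rational(-45, 2) ≈ -22.500)
p = Rational(-37, 2) (p = Add(2, Mul(-1, Add(43, Rational(-45, 2)))) = Add(2, Mul(-1, Rational(41, 2))) = Add(2, Rational(-41, 2)) = Rational(-37, 2) ≈ -18.500)
Function('u')(B, a) = Add(Rational(1, 5), Mul(Rational(-37, 2), Pow(B, -1))) (Function('u')(B, a) = Add(Mul(Rational(-37, 2), Pow(B, -1)), Mul(B, Pow(Mul(B, 5), -1))) = Add(Mul(Rational(-37, 2), Pow(B, -1)), Mul(B, Pow(Mul(5, B), -1))) = Add(Mul(Rational(-37, 2), Pow(B, -1)), Mul(B, Mul(Rational(1, 5), Pow(B, -1)))) = Add(Mul(Rational(-37, 2), Pow(B, -1)), Rational(1, 5)) = Add(Rational(1, 5), Mul(Rational(-37, 2), Pow(B, -1))))
Add(-40420, Function('u')(117, 25)) = Add(-40420, Mul(Rational(1, 10), Pow(117, -1), Add(-185, Mul(2, 117)))) = Add(-40420, Mul(Rational(1, 10), Rational(1, 117), Add(-185, 234))) = Add(-40420, Mul(Rational(1, 10), Rational(1, 117), 49)) = Add(-40420, Rational(49, 1170)) = Rational(-47291351, 1170)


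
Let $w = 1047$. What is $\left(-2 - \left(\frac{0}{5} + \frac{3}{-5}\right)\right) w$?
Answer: $- \frac{7329}{5} \approx -1465.8$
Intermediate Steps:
$\left(-2 - \left(\frac{0}{5} + \frac{3}{-5}\right)\right) w = \left(-2 - \left(\frac{0}{5} + \frac{3}{-5}\right)\right) 1047 = \left(-2 - \left(0 \cdot \frac{1}{5} + 3 \left(- \frac{1}{5}\right)\right)\right) 1047 = \left(-2 - \left(0 - \frac{3}{5}\right)\right) 1047 = \left(-2 - - \frac{3}{5}\right) 1047 = \left(-2 + \frac{3}{5}\right) 1047 = \left(- \frac{7}{5}\right) 1047 = - \frac{7329}{5}$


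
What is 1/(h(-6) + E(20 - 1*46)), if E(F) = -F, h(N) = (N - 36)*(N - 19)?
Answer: 1/1076 ≈ 0.00092937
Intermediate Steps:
h(N) = (-36 + N)*(-19 + N)
1/(h(-6) + E(20 - 1*46)) = 1/((684 + (-6)² - 55*(-6)) - (20 - 1*46)) = 1/((684 + 36 + 330) - (20 - 46)) = 1/(1050 - 1*(-26)) = 1/(1050 + 26) = 1/1076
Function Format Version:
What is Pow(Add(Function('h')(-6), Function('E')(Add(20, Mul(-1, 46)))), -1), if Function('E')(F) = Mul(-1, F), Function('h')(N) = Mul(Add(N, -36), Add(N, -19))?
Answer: Rational(1, 1076) ≈ 0.00092937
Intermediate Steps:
Function('h')(N) = Mul(Add(-36, N), Add(-19, N))
Pow(Add(Function('h')(-6), Function('E')(Add(20, Mul(-1, 46)))), -1) = Pow(Add(Add(684, Pow(-6, 2), Mul(-55, -6)), Mul(-1, Add(20, Mul(-1, 46)))), -1) = Pow(Add(Add(684, 36, 330), Mul(-1, Add(20, -46))), -1) = Pow(Add(1050, Mul(-1, -26)), -1) = Pow(Add(1050, 26), -1) = Pow(1076, -1) = Rational(1, 1076)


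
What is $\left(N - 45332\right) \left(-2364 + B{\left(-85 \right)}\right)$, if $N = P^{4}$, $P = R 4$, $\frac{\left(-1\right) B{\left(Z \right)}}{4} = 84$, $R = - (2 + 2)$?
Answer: $-54550800$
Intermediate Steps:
$R = -4$ ($R = \left(-1\right) 4 = -4$)
$B{\left(Z \right)} = -336$ ($B{\left(Z \right)} = \left(-4\right) 84 = -336$)
$P = -16$ ($P = \left(-4\right) 4 = -16$)
$N = 65536$ ($N = \left(-16\right)^{4} = 65536$)
$\left(N - 45332\right) \left(-2364 + B{\left(-85 \right)}\right) = \left(65536 - 45332\right) \left(-2364 - 336\right) = 20204 \left(-2700\right) = -54550800$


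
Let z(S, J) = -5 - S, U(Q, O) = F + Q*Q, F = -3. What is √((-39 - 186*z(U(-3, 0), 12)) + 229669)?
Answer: 2*√57919 ≈ 481.33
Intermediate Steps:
U(Q, O) = -3 + Q² (U(Q, O) = -3 + Q*Q = -3 + Q²)
√((-39 - 186*z(U(-3, 0), 12)) + 229669) = √((-39 - 186*(-5 - (-3 + (-3)²))) + 229669) = √((-39 - 186*(-5 - (-3 + 9))) + 229669) = √((-39 - 186*(-5 - 1*6)) + 229669) = √((-39 - 186*(-5 - 6)) + 229669) = √((-39 - 186*(-11)) + 229669) = √((-39 + 2046) + 229669) = √(2007 + 229669) = √231676 = 2*√57919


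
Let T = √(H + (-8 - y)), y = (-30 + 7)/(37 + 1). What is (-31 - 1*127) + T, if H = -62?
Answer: -158 + 3*I*√11134/38 ≈ -158.0 + 8.3304*I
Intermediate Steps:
y = -23/38 ≈ -0.60526
T = 3*I*√11134/38 (T = √(-62 + (-8 - 1*(-23/38))) = √(-62 + (-8 + 23/38)) = √(-62 - 281/38) = √(-2637/38) = 3*I*√11134/38 ≈ 8.3304*I)
(-31 - 1*127) + T = (-31 - 1*127) + 3*I*√11134/38 = (-31 - 127) + 3*I*√11134/38 = -158 + 3*I*√11134/38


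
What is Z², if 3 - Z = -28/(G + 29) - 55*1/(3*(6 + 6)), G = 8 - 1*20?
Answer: 14280841/374544 ≈ 38.129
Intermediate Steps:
G = -12 (G = 8 - 20 = -12)
Z = 3779/612 (Z = 3 - (-28/(-12 + 29) - 55*1/(3*(6 + 6))) = 3 - (-28/17 - 55/(3*12)) = 3 - (-28*1/17 - 55/36) = 3 - (-28/17 - 55*1/36) = 3 - (-28/17 - 55/36) = 3 - 1*(-1943/612) = 3 + 1943/612 = 3779/612 ≈ 6.1748)
Z² = (3779/612)² = 14280841/374544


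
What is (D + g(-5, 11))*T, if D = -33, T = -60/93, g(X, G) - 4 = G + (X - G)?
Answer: 680/31 ≈ 21.935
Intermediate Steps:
g(X, G) = 4 + X (g(X, G) = 4 + (G + (X - G)) = 4 + X)
T = -20/31 (T = -60*1/93 = -20/31 ≈ -0.64516)
(D + g(-5, 11))*T = (-33 + (4 - 5))*(-20/31) = (-33 - 1)*(-20/31) = -34*(-20/31) = 680/31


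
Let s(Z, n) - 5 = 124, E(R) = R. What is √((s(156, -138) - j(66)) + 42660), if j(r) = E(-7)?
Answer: 2*√10699 ≈ 206.87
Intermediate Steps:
s(Z, n) = 129 (s(Z, n) = 5 + 124 = 129)
j(r) = -7
√((s(156, -138) - j(66)) + 42660) = √((129 - 1*(-7)) + 42660) = √((129 + 7) + 42660) = √(136 + 42660) = √42796 = 2*√10699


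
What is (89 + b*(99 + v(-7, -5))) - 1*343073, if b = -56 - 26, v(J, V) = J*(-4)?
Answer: -353398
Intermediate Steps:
v(J, V) = -4*J
b = -82
(89 + b*(99 + v(-7, -5))) - 1*343073 = (89 - 82*(99 - 4*(-7))) - 1*343073 = (89 - 82*(99 + 28)) - 343073 = (89 - 82*127) - 343073 = (89 - 10414) - 343073 = -10325 - 343073 = -353398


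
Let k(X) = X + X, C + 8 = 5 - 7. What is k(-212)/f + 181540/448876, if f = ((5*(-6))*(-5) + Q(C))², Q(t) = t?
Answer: 105245643/274936550 ≈ 0.38280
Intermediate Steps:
C = -10 (C = -8 + (5 - 7) = -8 - 2 = -10)
k(X) = 2*X
f = 19600 (f = ((5*(-6))*(-5) - 10)² = (-30*(-5) - 10)² = (150 - 10)² = 140² = 19600)
k(-212)/f + 181540/448876 = (2*(-212))/19600 + 181540/448876 = -424*1/19600 + 181540*(1/448876) = -53/2450 + 45385/112219 = 105245643/274936550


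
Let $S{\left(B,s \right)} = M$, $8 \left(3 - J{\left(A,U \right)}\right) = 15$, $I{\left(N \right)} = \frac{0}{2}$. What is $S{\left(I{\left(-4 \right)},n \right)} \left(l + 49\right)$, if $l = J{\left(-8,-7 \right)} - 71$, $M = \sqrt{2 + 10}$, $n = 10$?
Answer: $- \frac{167 \sqrt{3}}{4} \approx -72.313$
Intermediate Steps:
$I{\left(N \right)} = 0$ ($I{\left(N \right)} = 0 \cdot \frac{1}{2} = 0$)
$J{\left(A,U \right)} = \frac{9}{8}$ ($J{\left(A,U \right)} = 3 - \frac{15}{8} = \frac{9}{8}$)
$M = 2 \sqrt{3}$ ($M = \sqrt{12} = 2 \sqrt{3} \approx 3.4641$)
$S{\left(B,s \right)} = 2 \sqrt{3}$
$l = - \frac{559}{8}$ ($l = \frac{9}{8} - 71 = - \frac{559}{8} \approx -69.875$)
$S{\left(I{\left(-4 \right)},n \right)} \left(l + 49\right) = 2 \sqrt{3} \left(- \frac{559}{8} + 49\right) = 2 \sqrt{3} \left(- \frac{167}{8}\right) = - \frac{167 \sqrt{3}}{4}$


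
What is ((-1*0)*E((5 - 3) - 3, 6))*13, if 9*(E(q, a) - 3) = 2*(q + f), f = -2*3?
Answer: 0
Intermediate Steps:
f = -6
E(q, a) = 5/3 + 2*q/9 (E(q, a) = 3 + (2*(q - 6))/9 = 3 + (2*(-6 + q))/9 = 3 + (-12 + 2*q)/9 = 3 + (-4/3 + 2*q/9) = 5/3 + 2*q/9)
((-1*0)*E((5 - 3) - 3, 6))*13 = ((-1*0)*(5/3 + 2*((5 - 3) - 3)/9))*13 = (0*(5/3 + 2*(2 - 3)/9))*13 = (0*(5/3 + (2/9)*(-1)))*13 = (0*(5/3 - 2/9))*13 = (0*(13/9))*13 = 0*13 = 0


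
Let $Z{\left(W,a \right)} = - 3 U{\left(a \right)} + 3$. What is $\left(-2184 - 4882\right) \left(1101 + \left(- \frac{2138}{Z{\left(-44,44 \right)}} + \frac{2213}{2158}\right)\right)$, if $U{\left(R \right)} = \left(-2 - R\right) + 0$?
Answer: $- \frac{1168392448631}{152139} \approx -7.6798 \cdot 10^{6}$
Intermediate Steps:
$U{\left(R \right)} = -2 - R$
$Z{\left(W,a \right)} = 9 + 3 a$ ($Z{\left(W,a \right)} = - 3 \left(-2 - a\right) + 3 = \left(6 + 3 a\right) + 3 = 9 + 3 a$)
$\left(-2184 - 4882\right) \left(1101 + \left(- \frac{2138}{Z{\left(-44,44 \right)}} + \frac{2213}{2158}\right)\right) = \left(-2184 - 4882\right) \left(1101 + \left(- \frac{2138}{9 + 3 \cdot 44} + \frac{2213}{2158}\right)\right) = - 7066 \left(1101 + \left(- \frac{2138}{9 + 132} + 2213 \cdot \frac{1}{2158}\right)\right) = - 7066 \left(1101 + \left(- \frac{2138}{141} + \frac{2213}{2158}\right)\right) = - 7066 \left(1101 - \frac{4301771}{304278}\right) = \left(-7066\right) \frac{330708307}{304278} = - \frac{1168392448631}{152139}$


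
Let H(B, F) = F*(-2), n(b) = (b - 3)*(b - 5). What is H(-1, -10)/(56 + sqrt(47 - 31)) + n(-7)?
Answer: 361/3 ≈ 120.33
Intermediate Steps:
n(b) = (-5 + b)*(-3 + b) (n(b) = (-3 + b)*(-5 + b) = (-5 + b)*(-3 + b))
H(B, F) = -2*F
H(-1, -10)/(56 + sqrt(47 - 31)) + n(-7) = (-2*(-10))/(56 + sqrt(47 - 31)) + (15 + (-7)**2 - 8*(-7)) = 20/(56 + sqrt(16)) + (15 + 49 + 56) = 20/(56 + 4) + 120 = 20/60 + 120 = 20*(1/60) + 120 = 1/3 + 120 = 361/3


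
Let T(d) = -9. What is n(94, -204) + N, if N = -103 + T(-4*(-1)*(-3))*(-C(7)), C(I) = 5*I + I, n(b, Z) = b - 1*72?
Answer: 297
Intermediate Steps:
n(b, Z) = -72 + b (n(b, Z) = b - 72 = -72 + b)
C(I) = 6*I
N = 275 (N = -103 - (-9)*6*7 = -103 - (-9)*42 = -103 - 9*(-42) = -103 + 378 = 275)
n(94, -204) + N = (-72 + 94) + 275 = 22 + 275 = 297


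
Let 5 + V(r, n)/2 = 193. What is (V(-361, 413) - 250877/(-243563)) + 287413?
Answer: 70095003084/243563 ≈ 2.8779e+5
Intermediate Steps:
V(r, n) = 376 (V(r, n) = -10 + 2*193 = -10 + 386 = 376)
(V(-361, 413) - 250877/(-243563)) + 287413 = (376 - 250877/(-243563)) + 287413 = (376 - 250877*(-1/243563)) + 287413 = (376 + 250877/243563) + 287413 = 91830565/243563 + 287413 = 70095003084/243563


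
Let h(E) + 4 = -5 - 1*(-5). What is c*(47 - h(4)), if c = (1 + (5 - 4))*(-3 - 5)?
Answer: -816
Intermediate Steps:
h(E) = -4 (h(E) = -4 + (-5 - 1*(-5)) = -4 + (-5 + 5) = -4 + 0 = -4)
c = -16 (c = (1 + 1)*(-8) = 2*(-8) = -16)
c*(47 - h(4)) = -16*(47 - 1*(-4)) = -16*(47 + 4) = -16*51 = -816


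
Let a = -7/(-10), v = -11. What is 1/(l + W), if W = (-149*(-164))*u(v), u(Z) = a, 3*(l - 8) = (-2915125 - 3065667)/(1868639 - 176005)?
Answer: 12694755/217232929286 ≈ 5.8438e-5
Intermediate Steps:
l = 17321212/2538951 (l = 8 + ((-2915125 - 3065667)/(1868639 - 176005))/3 = 8 + (-5980792/1692634)/3 = 8 + (-5980792*1/1692634)/3 = 8 + (⅓)*(-2990396/846317) = 8 - 2990396/2538951 = 17321212/2538951 ≈ 6.8222)
a = 7/10 (a = -7*(-⅒) = 7/10 ≈ 0.70000)
u(Z) = 7/10
W = 85526/5 (W = -149*(-164)*(7/10) = 24436*(7/10) = 85526/5 ≈ 17105.)
1/(l + W) = 1/(17321212/2538951 + 85526/5) = 1/(217232929286/12694755) = 12694755/217232929286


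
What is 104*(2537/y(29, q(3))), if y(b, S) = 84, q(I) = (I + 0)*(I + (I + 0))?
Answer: 65962/21 ≈ 3141.0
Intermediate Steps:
q(I) = 2*I**2 (q(I) = I*(I + I) = I*(2*I) = 2*I**2)
104*(2537/y(29, q(3))) = 104*(2537/84) = 65962/21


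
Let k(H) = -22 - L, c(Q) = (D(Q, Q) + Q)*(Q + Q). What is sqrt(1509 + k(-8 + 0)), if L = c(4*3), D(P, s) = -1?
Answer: sqrt(1223) ≈ 34.971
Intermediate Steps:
c(Q) = 2*Q*(-1 + Q) (c(Q) = (-1 + Q)*(Q + Q) = (-1 + Q)*(2*Q) = 2*Q*(-1 + Q))
L = 264 (L = 2*(4*3)*(-1 + 4*3) = 2*12*(-1 + 12) = 2*12*11 = 264)
k(H) = -286 (k(H) = -22 - 1*264 = -22 - 264 = -286)
sqrt(1509 + k(-8 + 0)) = sqrt(1509 - 286) = sqrt(1223)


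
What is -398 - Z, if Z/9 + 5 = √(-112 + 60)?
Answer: -353 - 18*I*√13 ≈ -353.0 - 64.9*I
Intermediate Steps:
Z = -45 + 18*I*√13 (Z = -45 + 9*√(-112 + 60) = -45 + 9*√(-52) = -45 + 9*(2*I*√13) = -45 + 18*I*√13 ≈ -45.0 + 64.9*I)
-398 - Z = -398 - (-45 + 18*I*√13) = -398 + (45 - 18*I*√13) = -353 - 18*I*√13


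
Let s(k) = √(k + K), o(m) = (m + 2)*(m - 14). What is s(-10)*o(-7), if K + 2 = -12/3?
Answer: 420*I ≈ 420.0*I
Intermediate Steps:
K = -6 (K = -2 - 12/3 = -2 - 12*⅓ = -2 - 4 = -6)
o(m) = (-14 + m)*(2 + m) (o(m) = (2 + m)*(-14 + m) = (-14 + m)*(2 + m))
s(k) = √(-6 + k) (s(k) = √(k - 6) = √(-6 + k))
s(-10)*o(-7) = √(-6 - 10)*(-28 + (-7)² - 12*(-7)) = √(-16)*(-28 + 49 + 84) = (4*I)*105 = 420*I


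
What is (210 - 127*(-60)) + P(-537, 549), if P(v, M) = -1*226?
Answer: 7604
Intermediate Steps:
P(v, M) = -226
(210 - 127*(-60)) + P(-537, 549) = (210 - 127*(-60)) - 226 = (210 + 7620) - 226 = 7830 - 226 = 7604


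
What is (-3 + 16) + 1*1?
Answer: 14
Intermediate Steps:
(-3 + 16) + 1*1 = 13 + 1 = 14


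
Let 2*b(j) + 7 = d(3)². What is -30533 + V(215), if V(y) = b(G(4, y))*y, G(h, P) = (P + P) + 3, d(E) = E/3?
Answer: -31178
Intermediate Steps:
d(E) = E/3 (d(E) = E*(⅓) = E/3)
G(h, P) = 3 + 2*P (G(h, P) = 2*P + 3 = 3 + 2*P)
b(j) = -3 (b(j) = -7/2 + ((⅓)*3)²/2 = -7/2 + (½)*1² = -7/2 + (½)*1 = -7/2 + ½ = -3)
V(y) = -3*y
-30533 + V(215) = -30533 - 3*215 = -30533 - 645 = -31178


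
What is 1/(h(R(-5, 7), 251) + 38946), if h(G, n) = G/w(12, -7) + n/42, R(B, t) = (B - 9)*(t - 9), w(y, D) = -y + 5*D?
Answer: 1974/76890025 ≈ 2.5673e-5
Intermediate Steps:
R(B, t) = (-9 + B)*(-9 + t)
h(G, n) = -G/47 + n/42 (h(G, n) = G/(-1*12 + 5*(-7)) + n/42 = G/(-12 - 35) + n*(1/42) = G/(-47) + n/42 = G*(-1/47) + n/42 = -G/47 + n/42)
1/(h(R(-5, 7), 251) + 38946) = 1/((-(81 - 9*(-5) - 9*7 - 5*7)/47 + (1/42)*251) + 38946) = 1/((-(81 + 45 - 63 - 35)/47 + 251/42) + 38946) = 1/((-1/47*28 + 251/42) + 38946) = 1/((-28/47 + 251/42) + 38946) = 1/(10621/1974 + 38946) = 1/(76890025/1974) = 1974/76890025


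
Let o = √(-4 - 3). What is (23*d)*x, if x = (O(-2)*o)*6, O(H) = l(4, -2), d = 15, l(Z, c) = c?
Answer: -4140*I*√7 ≈ -10953.0*I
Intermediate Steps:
o = I*√7 (o = √(-7) = I*√7 ≈ 2.6458*I)
O(H) = -2
x = -12*I*√7 (x = -2*I*√7*6 = -12*I*√7 ≈ -31.749*I)
(23*d)*x = (23*15)*(-12*I*√7) = 345*(-12*I*√7) = -4140*I*√7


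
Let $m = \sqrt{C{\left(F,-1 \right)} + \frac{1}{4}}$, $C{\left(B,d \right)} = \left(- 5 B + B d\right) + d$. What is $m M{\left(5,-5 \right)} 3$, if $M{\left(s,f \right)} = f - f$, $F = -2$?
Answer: $0$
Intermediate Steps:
$C{\left(B,d \right)} = d - 5 B + B d$
$M{\left(s,f \right)} = 0$
$m = \frac{3 \sqrt{5}}{2}$ ($m = \sqrt{\left(-1 - -10 - -2\right) + \frac{1}{4}} = \sqrt{\left(-1 + 10 + 2\right) + \frac{1}{4}} = \sqrt{11 + \frac{1}{4}} = \sqrt{\frac{45}{4}} = \frac{3 \sqrt{5}}{2} \approx 3.3541$)
$m M{\left(5,-5 \right)} 3 = \frac{3 \sqrt{5}}{2} \cdot 0 \cdot 3 = 0 \cdot 3 = 0$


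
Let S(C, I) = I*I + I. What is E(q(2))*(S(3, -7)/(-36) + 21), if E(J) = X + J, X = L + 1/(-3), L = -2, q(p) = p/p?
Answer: -238/9 ≈ -26.444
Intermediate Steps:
q(p) = 1
X = -7/3 (X = -2 + 1/(-3) = -2 - ⅓ = -7/3 ≈ -2.3333)
S(C, I) = I + I² (S(C, I) = I² + I = I + I²)
E(J) = -7/3 + J
E(q(2))*(S(3, -7)/(-36) + 21) = (-7/3 + 1)*(-7*(1 - 7)/(-36) + 21) = -4*(-7*(-6)*(-1/36) + 21)/3 = -4*(42*(-1/36) + 21)/3 = -4*(-7/6 + 21)/3 = -4/3*119/6 = -238/9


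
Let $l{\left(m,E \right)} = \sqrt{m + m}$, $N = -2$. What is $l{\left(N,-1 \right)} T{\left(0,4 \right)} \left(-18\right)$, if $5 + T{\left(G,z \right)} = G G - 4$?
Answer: $324 i \approx 324.0 i$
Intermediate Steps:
$T{\left(G,z \right)} = -9 + G^{2}$ ($T{\left(G,z \right)} = -5 + \left(G G - 4\right) = -5 + \left(G^{2} - 4\right) = -5 + \left(-4 + G^{2}\right) = -9 + G^{2}$)
$l{\left(m,E \right)} = \sqrt{2} \sqrt{m}$ ($l{\left(m,E \right)} = \sqrt{2 m} = \sqrt{2} \sqrt{m}$)
$l{\left(N,-1 \right)} T{\left(0,4 \right)} \left(-18\right) = \sqrt{2} \sqrt{-2} \left(-9 + 0^{2}\right) \left(-18\right) = \sqrt{2} i \sqrt{2} \left(-9 + 0\right) \left(-18\right) = 2 i \left(-9\right) \left(-18\right) = - 18 i \left(-18\right) = 324 i$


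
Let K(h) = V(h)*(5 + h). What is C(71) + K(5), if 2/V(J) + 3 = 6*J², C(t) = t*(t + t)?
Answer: 1482074/147 ≈ 10082.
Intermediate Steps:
C(t) = 2*t² (C(t) = t*(2*t) = 2*t²)
V(J) = 2/(-3 + 6*J²)
K(h) = 2*(5 + h)/(3*(-1 + 2*h²)) (K(h) = (2/(3*(-1 + 2*h²)))*(5 + h) = 2*(5 + h)/(3*(-1 + 2*h²)))
C(71) + K(5) = 2*71² + 2*(5 + 5)/(3*(-1 + 2*5²)) = 2*5041 + (⅔)*10/(-1 + 2*25) = 10082 + (⅔)*10/(-1 + 50) = 10082 + (⅔)*10/49 = 10082 + (⅔)*(1/49)*10 = 10082 + 20/147 = 1482074/147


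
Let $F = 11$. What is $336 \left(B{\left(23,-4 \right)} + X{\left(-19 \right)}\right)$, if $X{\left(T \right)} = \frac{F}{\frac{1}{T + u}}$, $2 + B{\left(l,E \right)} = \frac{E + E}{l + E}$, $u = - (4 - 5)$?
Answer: $- \frac{1279488}{19} \approx -67342.0$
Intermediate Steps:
$u = 1$ ($u = \left(-1\right) \left(-1\right) = 1$)
$B{\left(l,E \right)} = -2 + \frac{2 E}{E + l}$ ($B{\left(l,E \right)} = -2 + \frac{E + E}{l + E} = -2 + \frac{2 E}{E + l}$)
$X{\left(T \right)} = 11 + 11 T$ ($X{\left(T \right)} = \frac{11}{\frac{1}{T + 1}} = \frac{11}{\frac{1}{1 + T}} = 11 \left(1 + T\right) = 11 + 11 T$)
$336 \left(B{\left(23,-4 \right)} + X{\left(-19 \right)}\right) = 336 \left(\left(-2\right) 23 \frac{1}{-4 + 23} + \left(11 + 11 \left(-19\right)\right)\right) = 336 \left(\left(-2\right) 23 \cdot \frac{1}{19} + \left(11 - 209\right)\right) = 336 \left(\left(-2\right) 23 \cdot \frac{1}{19} - 198\right) = 336 \left(- \frac{46}{19} - 198\right) = 336 \left(- \frac{3808}{19}\right) = - \frac{1279488}{19}$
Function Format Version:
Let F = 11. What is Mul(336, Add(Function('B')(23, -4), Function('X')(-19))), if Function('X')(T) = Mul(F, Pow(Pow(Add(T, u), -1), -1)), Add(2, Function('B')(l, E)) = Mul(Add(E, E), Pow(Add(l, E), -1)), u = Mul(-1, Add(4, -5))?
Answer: Rational(-1279488, 19) ≈ -67342.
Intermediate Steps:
u = 1 (u = Mul(-1, -1) = 1)
Function('B')(l, E) = Add(-2, Mul(2, E, Pow(Add(E, l), -1))) (Function('B')(l, E) = Add(-2, Mul(Add(E, E), Pow(Add(l, E), -1))) = Add(-2, Mul(Mul(2, E), Pow(Add(E, l), -1))) = Add(-2, Mul(2, E, Pow(Add(E, l), -1))))
Function('X')(T) = Add(11, Mul(11, T)) (Function('X')(T) = Mul(11, Pow(Pow(Add(T, 1), -1), -1)) = Mul(11, Pow(Pow(Add(1, T), -1), -1)) = Mul(11, Add(1, T)) = Add(11, Mul(11, T)))
Mul(336, Add(Function('B')(23, -4), Function('X')(-19))) = Mul(336, Add(Mul(-2, 23, Pow(Add(-4, 23), -1)), Add(11, Mul(11, -19)))) = Mul(336, Add(Mul(-2, 23, Pow(19, -1)), Add(11, -209))) = Mul(336, Add(Mul(-2, 23, Rational(1, 19)), -198)) = Mul(336, Add(Rational(-46, 19), -198)) = Mul(336, Rational(-3808, 19)) = Rational(-1279488, 19)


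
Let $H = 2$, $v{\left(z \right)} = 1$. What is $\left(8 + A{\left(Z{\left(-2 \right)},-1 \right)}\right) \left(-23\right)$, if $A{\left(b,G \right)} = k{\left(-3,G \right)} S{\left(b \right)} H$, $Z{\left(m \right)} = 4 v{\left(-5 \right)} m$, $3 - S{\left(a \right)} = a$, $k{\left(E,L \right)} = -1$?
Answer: $322$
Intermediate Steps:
$S{\left(a \right)} = 3 - a$
$Z{\left(m \right)} = 4 m$ ($Z{\left(m \right)} = 4 \cdot 1 m = 4 m$)
$A{\left(b,G \right)} = -6 + 2 b$ ($A{\left(b,G \right)} = - (3 - b) 2 = \left(-3 + b\right) 2 = -6 + 2 b$)
$\left(8 + A{\left(Z{\left(-2 \right)},-1 \right)}\right) \left(-23\right) = \left(8 + \left(-6 + 2 \cdot 4 \left(-2\right)\right)\right) \left(-23\right) = \left(8 + \left(-6 + 2 \left(-8\right)\right)\right) \left(-23\right) = \left(8 - 22\right) \left(-23\right) = \left(-14\right) \left(-23\right) = 322$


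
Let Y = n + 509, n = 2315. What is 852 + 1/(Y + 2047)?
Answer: 4150093/4871 ≈ 852.00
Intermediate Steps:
Y = 2824 (Y = 2315 + 509 = 2824)
852 + 1/(Y + 2047) = 852 + 1/(2824 + 2047) = 852 + 1/4871 = 4150093/4871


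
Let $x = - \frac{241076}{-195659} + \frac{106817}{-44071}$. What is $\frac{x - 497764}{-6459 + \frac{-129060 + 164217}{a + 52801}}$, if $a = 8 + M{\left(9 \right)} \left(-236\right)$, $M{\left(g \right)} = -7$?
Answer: $\frac{233756055137155382183}{3032914887565794738} \approx 77.073$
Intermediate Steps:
$x = - \frac{10275247007}{8622887789}$ ($x = \left(-241076\right) \left(- \frac{1}{195659}\right) + 106817 \left(- \frac{1}{44071}\right) = \frac{241076}{195659} - \frac{106817}{44071} = - \frac{10275247007}{8622887789} \approx -1.1916$)
$a = 1660$ ($a = 8 - -1652 = 8 + 1652 = 1660$)
$\frac{x - 497764}{-6459 + \frac{-129060 + 164217}{a + 52801}} = \frac{- \frac{10275247007}{8622887789} - 497764}{-6459 + \frac{-129060 + 164217}{1660 + 52801}} = - \frac{4292173392650803}{8622887789 \left(-6459 + \frac{35157}{54461}\right)} = - \frac{4292173392650803}{8622887789 \left(- \frac{351728442}{54461}\right)} = \left(- \frac{4292173392650803}{8622887789}\right) \left(- \frac{54461}{351728442}\right) = \frac{233756055137155382183}{3032914887565794738}$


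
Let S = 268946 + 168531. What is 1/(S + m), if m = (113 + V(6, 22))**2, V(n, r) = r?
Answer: 1/455702 ≈ 2.1944e-6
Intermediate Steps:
m = 18225 (m = (113 + 22)**2 = 135**2 = 18225)
S = 437477
1/(S + m) = 1/(437477 + 18225) = 1/455702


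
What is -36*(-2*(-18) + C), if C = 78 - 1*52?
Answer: -2232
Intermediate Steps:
C = 26 (C = 78 - 52 = 26)
-36*(-2*(-18) + C) = -36*(-2*(-18) + 26) = -36*(36 + 26) = -36*62 = -2232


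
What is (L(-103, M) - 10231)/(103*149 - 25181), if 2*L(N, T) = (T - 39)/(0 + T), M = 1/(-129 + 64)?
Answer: 8963/9834 ≈ 0.91143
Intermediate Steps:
M = -1/65 (M = 1/(-65) = -1/65 ≈ -0.015385)
L(N, T) = (-39 + T)/(2*T) (L(N, T) = ((T - 39)/(0 + T))/2 = ((-39 + T)/T)/2 = (-39 + T)/(2*T))
(L(-103, M) - 10231)/(103*149 - 25181) = ((-39 - 1/65)/(2*(-1/65)) - 10231)/(103*149 - 25181) = ((½)*(-65)*(-2536/65) - 10231)/(15347 - 25181) = (1268 - 10231)/(-9834) = -8963*(-1/9834) = 8963/9834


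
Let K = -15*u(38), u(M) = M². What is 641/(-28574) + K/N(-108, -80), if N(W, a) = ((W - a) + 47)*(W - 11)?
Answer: 4642583/485758 ≈ 9.5574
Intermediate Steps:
N(W, a) = (-11 + W)*(47 + W - a) (N(W, a) = (47 + W - a)*(-11 + W) = (-11 + W)*(47 + W - a))
K = -21660 (K = -15*38² = -15*1444 = -21660)
641/(-28574) + K/N(-108, -80) = 641/(-28574) - 21660/(-517 + (-108)² + 11*(-80) + 36*(-108) - 1*(-108)*(-80)) = 641*(-1/28574) - 21660/(-517 + 11664 - 880 - 3888 - 8640) = -641/28574 - 21660/(-2261) = -641/28574 - 21660*(-1/2261) = -641/28574 + 1140/119 = 4642583/485758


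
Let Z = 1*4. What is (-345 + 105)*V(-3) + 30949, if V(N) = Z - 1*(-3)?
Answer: 29269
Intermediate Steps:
Z = 4
V(N) = 7 (V(N) = 4 - 1*(-3) = 4 + 3 = 7)
(-345 + 105)*V(-3) + 30949 = (-345 + 105)*7 + 30949 = -240*7 + 30949 = -1680 + 30949 = 29269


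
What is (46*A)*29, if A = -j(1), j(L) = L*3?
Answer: -4002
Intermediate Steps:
j(L) = 3*L
A = -3 ≈ -3.0000
(46*A)*29 = (46*(-3))*29 = -138*29 = -4002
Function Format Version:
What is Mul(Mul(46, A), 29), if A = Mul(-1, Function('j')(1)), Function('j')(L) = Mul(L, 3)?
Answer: -4002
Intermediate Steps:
Function('j')(L) = Mul(3, L)
A = -3 (A = Mul(-1, Mul(3, 1)) = Mul(-1, 3) = -3)
Mul(Mul(46, A), 29) = Mul(Mul(46, -3), 29) = Mul(-138, 29) = -4002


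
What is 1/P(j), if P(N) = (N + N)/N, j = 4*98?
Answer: 1/2 ≈ 0.50000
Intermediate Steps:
j = 392
P(N) = 2 (P(N) = (2*N)/N = 2)
1/P(j) = 1/2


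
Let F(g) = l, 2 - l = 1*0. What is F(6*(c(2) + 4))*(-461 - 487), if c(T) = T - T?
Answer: -1896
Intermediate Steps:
l = 2 (l = 2 - 0 = 2 - 1*0 = 2 + 0 = 2)
c(T) = 0
F(g) = 2
F(6*(c(2) + 4))*(-461 - 487) = 2*(-461 - 487) = 2*(-948) = -1896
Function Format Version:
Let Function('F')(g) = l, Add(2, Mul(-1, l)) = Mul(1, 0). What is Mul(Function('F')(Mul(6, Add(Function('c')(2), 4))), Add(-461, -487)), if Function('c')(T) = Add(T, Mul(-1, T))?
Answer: -1896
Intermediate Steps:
l = 2 (l = Add(2, Mul(-1, Mul(1, 0))) = Add(2, Mul(-1, 0)) = Add(2, 0) = 2)
Function('c')(T) = 0
Function('F')(g) = 2
Mul(Function('F')(Mul(6, Add(Function('c')(2), 4))), Add(-461, -487)) = Mul(2, Add(-461, -487)) = Mul(2, -948) = -1896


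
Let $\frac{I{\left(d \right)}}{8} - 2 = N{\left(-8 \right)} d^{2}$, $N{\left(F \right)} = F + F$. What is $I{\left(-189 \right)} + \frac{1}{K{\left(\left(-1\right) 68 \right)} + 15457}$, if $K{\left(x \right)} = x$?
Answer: $- \frac{70362693807}{15389} \approx -4.5723 \cdot 10^{6}$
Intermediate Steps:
$N{\left(F \right)} = 2 F$
$I{\left(d \right)} = 16 - 128 d^{2}$ ($I{\left(d \right)} = 16 + 8 \cdot 2 \left(-8\right) d^{2} = 16 + 8 \left(- 16 d^{2}\right) = 16 - 128 d^{2}$)
$I{\left(-189 \right)} + \frac{1}{K{\left(\left(-1\right) 68 \right)} + 15457} = \left(16 - 128 \left(-189\right)^{2}\right) + \frac{1}{\left(-1\right) 68 + 15457} = \left(16 - 4572288\right) + \frac{1}{-68 + 15457} = \left(16 - 4572288\right) + \frac{1}{15389} = -4572272 + \frac{1}{15389} = - \frac{70362693807}{15389}$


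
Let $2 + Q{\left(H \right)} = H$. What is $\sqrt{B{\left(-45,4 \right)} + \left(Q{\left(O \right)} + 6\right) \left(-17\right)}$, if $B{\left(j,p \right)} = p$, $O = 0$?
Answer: $8 i \approx 8.0 i$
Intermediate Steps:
$Q{\left(H \right)} = -2 + H$
$\sqrt{B{\left(-45,4 \right)} + \left(Q{\left(O \right)} + 6\right) \left(-17\right)} = \sqrt{4 + \left(\left(-2 + 0\right) + 6\right) \left(-17\right)} = \sqrt{4 + \left(-2 + 6\right) \left(-17\right)} = \sqrt{4 + 4 \left(-17\right)} = \sqrt{4 - 68} = \sqrt{-64} = 8 i$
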